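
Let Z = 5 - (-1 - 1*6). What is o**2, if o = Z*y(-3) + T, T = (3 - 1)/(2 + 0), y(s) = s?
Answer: 1225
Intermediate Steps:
Z = 12 (Z = 5 - (-1 - 6) = 5 - 1*(-7) = 5 + 7 = 12)
T = 1 (T = 2/2 = 2*(1/2) = 1)
o = -35 (o = 12*(-3) + 1 = -36 + 1 = -35)
o**2 = (-35)**2 = 1225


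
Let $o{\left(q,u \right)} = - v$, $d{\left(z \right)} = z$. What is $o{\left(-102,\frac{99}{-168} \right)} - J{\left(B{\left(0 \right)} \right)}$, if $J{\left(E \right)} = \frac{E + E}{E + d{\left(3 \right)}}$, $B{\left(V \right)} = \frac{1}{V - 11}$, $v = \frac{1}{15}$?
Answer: $- \frac{1}{240} \approx -0.0041667$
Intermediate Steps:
$v = \frac{1}{15} \approx 0.066667$
$B{\left(V \right)} = \frac{1}{-11 + V}$
$J{\left(E \right)} = \frac{2 E}{3 + E}$ ($J{\left(E \right)} = \frac{E + E}{E + 3} = \frac{2 E}{3 + E}$)
$o{\left(q,u \right)} = - \frac{1}{15}$ ($o{\left(q,u \right)} = \left(-1\right) \frac{1}{15} = - \frac{1}{15}$)
$o{\left(-102,\frac{99}{-168} \right)} - J{\left(B{\left(0 \right)} \right)} = - \frac{1}{15} - \frac{2}{\left(-11 + 0\right) \left(3 + \frac{1}{-11 + 0}\right)} = - \frac{1}{15} - \frac{2}{\left(-11\right) \left(3 + \frac{1}{-11}\right)} = - \frac{1}{15} - 2 \left(- \frac{1}{11}\right) \frac{1}{3 - \frac{1}{11}} = - \frac{1}{15} - 2 \left(- \frac{1}{11}\right) \frac{1}{\frac{32}{11}} = - \frac{1}{15} - 2 \left(- \frac{1}{11}\right) \frac{11}{32} = - \frac{1}{15} - - \frac{1}{16} = - \frac{1}{15} + \frac{1}{16} = - \frac{1}{240}$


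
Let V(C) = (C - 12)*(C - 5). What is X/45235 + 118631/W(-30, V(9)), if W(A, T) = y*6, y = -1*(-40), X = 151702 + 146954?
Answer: 217518029/434256 ≈ 500.90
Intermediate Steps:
X = 298656
y = 40
V(C) = (-12 + C)*(-5 + C)
W(A, T) = 240 (W(A, T) = 40*6 = 240)
X/45235 + 118631/W(-30, V(9)) = 298656/45235 + 118631/240 = 217518029/434256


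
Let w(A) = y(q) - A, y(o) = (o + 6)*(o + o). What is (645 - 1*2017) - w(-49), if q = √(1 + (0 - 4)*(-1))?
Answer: -1431 - 12*√5 ≈ -1457.8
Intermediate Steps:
q = √5 (q = √(1 - 4*(-1)) = √(1 + 4) = √5 ≈ 2.2361)
y(o) = 2*o*(6 + o) (y(o) = (6 + o)*(2*o) = 2*o*(6 + o))
w(A) = -A + 2*√5*(6 + √5) (w(A) = 2*√5*(6 + √5) - A = -A + 2*√5*(6 + √5))
(645 - 1*2017) - w(-49) = (645 - 1*2017) - (10 - 1*(-49) + 12*√5) = (645 - 2017) - (10 + 49 + 12*√5) = -1372 - (59 + 12*√5) = -1372 + (-59 - 12*√5) = -1431 - 12*√5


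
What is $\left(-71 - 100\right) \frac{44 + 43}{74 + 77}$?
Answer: $- \frac{14877}{151} \approx -98.523$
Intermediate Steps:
$\left(-71 - 100\right) \frac{44 + 43}{74 + 77} = - 171 \cdot \frac{87}{151} = - 171 \cdot 87 \cdot \frac{1}{151} = \left(-171\right) \frac{87}{151} = - \frac{14877}{151}$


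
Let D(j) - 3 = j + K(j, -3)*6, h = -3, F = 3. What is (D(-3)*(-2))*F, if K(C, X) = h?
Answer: 108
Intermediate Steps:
K(C, X) = -3
D(j) = -15 + j (D(j) = 3 + (j - 3*6) = 3 + (j - 18) = 3 + (-18 + j) = -15 + j)
(D(-3)*(-2))*F = ((-15 - 3)*(-2))*3 = -18*(-2)*3 = 36*3 = 108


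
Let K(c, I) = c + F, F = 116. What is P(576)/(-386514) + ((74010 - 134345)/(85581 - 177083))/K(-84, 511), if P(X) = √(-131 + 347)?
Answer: 60335/2928064 - √6/64419 ≈ 0.020568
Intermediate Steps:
K(c, I) = 116 + c (K(c, I) = c + 116 = 116 + c)
P(X) = 6*√6 (P(X) = √216 = 6*√6)
P(576)/(-386514) + ((74010 - 134345)/(85581 - 177083))/K(-84, 511) = (6*√6)/(-386514) + ((74010 - 134345)/(85581 - 177083))/(116 - 84) = (6*√6)*(-1/386514) - 60335/(-91502)/32 = -√6/64419 - 60335*(-1/91502)*(1/32) = -√6/64419 + (60335/91502)*(1/32) = -√6/64419 + 60335/2928064 = 60335/2928064 - √6/64419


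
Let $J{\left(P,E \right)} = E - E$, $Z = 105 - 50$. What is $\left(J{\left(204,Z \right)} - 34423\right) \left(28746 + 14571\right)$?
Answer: $-1491101091$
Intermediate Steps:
$Z = 55$ ($Z = 105 - 50 = 55$)
$J{\left(P,E \right)} = 0$
$\left(J{\left(204,Z \right)} - 34423\right) \left(28746 + 14571\right) = \left(0 - 34423\right) \left(28746 + 14571\right) = \left(-34423\right) 43317 = -1491101091$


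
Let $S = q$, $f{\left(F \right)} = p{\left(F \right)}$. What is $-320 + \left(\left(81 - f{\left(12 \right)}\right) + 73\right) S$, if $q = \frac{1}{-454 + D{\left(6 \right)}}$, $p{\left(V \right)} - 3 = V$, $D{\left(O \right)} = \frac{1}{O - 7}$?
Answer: $- \frac{145739}{455} \approx -320.31$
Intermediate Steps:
$D{\left(O \right)} = \frac{1}{-7 + O}$
$p{\left(V \right)} = 3 + V$
$f{\left(F \right)} = 3 + F$
$q = - \frac{1}{455}$ ($q = \frac{1}{-454 + \frac{1}{-7 + 6}} = \frac{1}{-454 + \frac{1}{-1}} = \frac{1}{-454 - 1} = \frac{1}{-455} = - \frac{1}{455} \approx -0.0021978$)
$S = - \frac{1}{455} \approx -0.0021978$
$-320 + \left(\left(81 - f{\left(12 \right)}\right) + 73\right) S = -320 + \left(\left(81 - \left(3 + 12\right)\right) + 73\right) \left(- \frac{1}{455}\right) = -320 + \left(\left(81 - 15\right) + 73\right) \left(- \frac{1}{455}\right) = -320 + \left(66 + 73\right) \left(- \frac{1}{455}\right) = -320 + 139 \left(- \frac{1}{455}\right) = -320 - \frac{139}{455} = - \frac{145739}{455}$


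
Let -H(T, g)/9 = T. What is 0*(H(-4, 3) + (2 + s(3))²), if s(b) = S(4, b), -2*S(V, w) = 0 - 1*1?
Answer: 0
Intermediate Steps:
H(T, g) = -9*T
S(V, w) = ½ (S(V, w) = -(0 - 1*1)/2 = -(0 - 1)/2 = -½*(-1) = ½)
s(b) = ½
0*(H(-4, 3) + (2 + s(3))²) = 0*(-9*(-4) + (2 + ½)²) = 0*(36 + (5/2)²) = 0*(36 + 25/4) = 0*(169/4) = 0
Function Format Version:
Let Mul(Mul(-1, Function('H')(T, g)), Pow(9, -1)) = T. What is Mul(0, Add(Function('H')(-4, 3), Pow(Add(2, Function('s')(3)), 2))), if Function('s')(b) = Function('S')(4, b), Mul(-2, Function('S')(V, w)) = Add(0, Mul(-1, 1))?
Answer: 0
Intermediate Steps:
Function('H')(T, g) = Mul(-9, T)
Function('S')(V, w) = Rational(1, 2) (Function('S')(V, w) = Mul(Rational(-1, 2), Add(0, Mul(-1, 1))) = Mul(Rational(-1, 2), Add(0, -1)) = Mul(Rational(-1, 2), -1) = Rational(1, 2))
Function('s')(b) = Rational(1, 2)
Mul(0, Add(Function('H')(-4, 3), Pow(Add(2, Function('s')(3)), 2))) = Mul(0, Add(Mul(-9, -4), Pow(Add(2, Rational(1, 2)), 2))) = Mul(0, Add(36, Pow(Rational(5, 2), 2))) = Mul(0, Add(36, Rational(25, 4))) = Mul(0, Rational(169, 4)) = 0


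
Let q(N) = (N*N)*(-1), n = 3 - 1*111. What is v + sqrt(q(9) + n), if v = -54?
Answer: -54 + 3*I*sqrt(21) ≈ -54.0 + 13.748*I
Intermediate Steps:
n = -108 (n = 3 - 111 = -108)
q(N) = -N**2 (q(N) = N**2*(-1) = -N**2)
v + sqrt(q(9) + n) = -54 + sqrt(-1*9**2 - 108) = -54 + sqrt(-1*81 - 108) = -54 + sqrt(-81 - 108) = -54 + sqrt(-189) = -54 + 3*I*sqrt(21)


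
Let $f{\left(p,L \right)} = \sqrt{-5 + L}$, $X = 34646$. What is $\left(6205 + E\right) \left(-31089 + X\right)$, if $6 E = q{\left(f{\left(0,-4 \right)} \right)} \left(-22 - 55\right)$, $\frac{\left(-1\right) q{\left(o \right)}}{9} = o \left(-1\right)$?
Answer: $22071185 - \frac{2465001 i}{2} \approx 2.2071 \cdot 10^{7} - 1.2325 \cdot 10^{6} i$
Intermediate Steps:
$q{\left(o \right)} = 9 o$ ($q{\left(o \right)} = - 9 o \left(-1\right) = - 9 \left(- o\right) = 9 o$)
$E = - \frac{693 i}{2}$ ($E = \frac{9 \sqrt{-5 - 4} \left(-22 - 55\right)}{6} = \frac{9 \sqrt{-9} \left(-77\right)}{6} = \frac{9 \cdot 3 i \left(-77\right)}{6} = \frac{27 i \left(-77\right)}{6} = \frac{\left(-2079\right) i}{6} = - \frac{693 i}{2} \approx - 346.5 i$)
$\left(6205 + E\right) \left(-31089 + X\right) = \left(6205 - \frac{693 i}{2}\right) \left(-31089 + 34646\right) = \left(6205 - \frac{693 i}{2}\right) 3557 = 22071185 - \frac{2465001 i}{2}$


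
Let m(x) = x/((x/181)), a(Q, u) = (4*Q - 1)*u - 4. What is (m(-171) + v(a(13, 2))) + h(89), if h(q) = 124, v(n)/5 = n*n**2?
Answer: 4706265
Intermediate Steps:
a(Q, u) = -4 + u*(-1 + 4*Q) (a(Q, u) = (-1 + 4*Q)*u - 4 = u*(-1 + 4*Q) - 4 = -4 + u*(-1 + 4*Q))
m(x) = 181 (m(x) = x/((x*(1/181))) = x/((x/181)) = x*(181/x) = 181)
v(n) = 5*n**3 (v(n) = 5*(n*n**2) = 5*n**3)
(m(-171) + v(a(13, 2))) + h(89) = (181 + 5*(-4 - 1*2 + 4*13*2)**3) + 124 = (181 + 5*(-4 - 2 + 104)**3) + 124 = (181 + 5*98**3) + 124 = (181 + 5*941192) + 124 = (181 + 4705960) + 124 = 4706141 + 124 = 4706265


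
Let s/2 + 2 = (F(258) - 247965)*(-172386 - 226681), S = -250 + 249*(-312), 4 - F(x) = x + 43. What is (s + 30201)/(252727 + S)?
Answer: 198146373305/174789 ≈ 1.1336e+6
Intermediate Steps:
F(x) = -39 - x (F(x) = 4 - (x + 43) = 4 - (43 + x) = 4 + (-43 - x) = -39 - x)
S = -77938 (S = -250 - 77688 = -77938)
s = 198146343104 (s = -4 + 2*(((-39 - 1*258) - 247965)*(-172386 - 226681)) = -4 + 2*(((-39 - 258) - 247965)*(-399067)) = -4 + 2*((-297 - 247965)*(-399067)) = -4 + 2*(-248262*(-399067)) = -4 + 2*99073171554 = -4 + 198146343108 = 198146343104)
(s + 30201)/(252727 + S) = (198146343104 + 30201)/(252727 - 77938) = 198146373305/174789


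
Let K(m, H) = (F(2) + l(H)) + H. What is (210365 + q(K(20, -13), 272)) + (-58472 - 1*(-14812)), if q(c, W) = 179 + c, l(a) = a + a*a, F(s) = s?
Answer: 167029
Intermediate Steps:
l(a) = a + a**2
K(m, H) = 2 + H + H*(1 + H) (K(m, H) = (2 + H*(1 + H)) + H = 2 + H + H*(1 + H))
(210365 + q(K(20, -13), 272)) + (-58472 - 1*(-14812)) = (210365 + (179 + (2 - 13 - 13*(1 - 13)))) + (-58472 - 1*(-14812)) = (210365 + (179 + (2 - 13 - 13*(-12)))) + (-58472 + 14812) = (210365 + (179 + (2 - 13 + 156))) - 43660 = (210365 + (179 + 145)) - 43660 = (210365 + 324) - 43660 = 210689 - 43660 = 167029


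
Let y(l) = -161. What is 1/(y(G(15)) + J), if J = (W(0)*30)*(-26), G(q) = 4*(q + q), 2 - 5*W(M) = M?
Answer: -1/473 ≈ -0.0021142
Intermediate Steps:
W(M) = 2/5 - M/5
G(q) = 8*q (G(q) = 4*(2*q) = 8*q)
J = -312 (J = ((2/5 - 1/5*0)*30)*(-26) = ((2/5 + 0)*30)*(-26) = ((2/5)*30)*(-26) = 12*(-26) = -312)
1/(y(G(15)) + J) = 1/(-161 - 312) = 1/(-473) = -1/473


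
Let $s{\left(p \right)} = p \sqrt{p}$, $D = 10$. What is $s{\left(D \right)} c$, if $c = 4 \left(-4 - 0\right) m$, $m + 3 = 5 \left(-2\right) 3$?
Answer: $5280 \sqrt{10} \approx 16697.0$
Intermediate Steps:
$m = -33$ ($m = -3 + 5 \left(-2\right) 3 = -3 - 30 = -33$)
$s{\left(p \right)} = p^{\frac{3}{2}}$
$c = 528$ ($c = 4 \left(-4 - 0\right) \left(-33\right) = 4 \left(-4 + 0\right) \left(-33\right) = 4 \left(-4\right) \left(-33\right) = \left(-16\right) \left(-33\right) = 528$)
$s{\left(D \right)} c = 10^{\frac{3}{2}} \cdot 528 = 10 \sqrt{10} \cdot 528 = 5280 \sqrt{10}$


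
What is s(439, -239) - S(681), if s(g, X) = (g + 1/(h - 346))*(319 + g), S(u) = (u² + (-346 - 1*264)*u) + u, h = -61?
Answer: 115477352/407 ≈ 2.8373e+5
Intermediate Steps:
S(u) = u² - 609*u (S(u) = (u² + (-346 - 264)*u) + u = (u² - 610*u) + u = u² - 609*u)
s(g, X) = (319 + g)*(-1/407 + g) (s(g, X) = (g + 1/(-61 - 346))*(319 + g) = (g + 1/(-407))*(319 + g) = (g - 1/407)*(319 + g) = (-1/407 + g)*(319 + g) = (319 + g)*(-1/407 + g))
s(439, -239) - S(681) = (-29/37 + 439² + (129832/407)*439) - 681*(-609 + 681) = (-29/37 + 192721 + 56996248/407) - 681*72 = 135433376/407 - 1*49032 = 135433376/407 - 49032 = 115477352/407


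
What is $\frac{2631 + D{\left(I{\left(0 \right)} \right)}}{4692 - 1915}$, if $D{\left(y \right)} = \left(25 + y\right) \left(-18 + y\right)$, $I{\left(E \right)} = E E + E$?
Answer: $\frac{2181}{2777} \approx 0.78538$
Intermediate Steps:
$I{\left(E \right)} = E + E^{2}$ ($I{\left(E \right)} = E^{2} + E = E + E^{2}$)
$D{\left(y \right)} = \left(-18 + y\right) \left(25 + y\right)$
$\frac{2631 + D{\left(I{\left(0 \right)} \right)}}{4692 - 1915} = \frac{2631 + \left(-450 + \left(0 \left(1 + 0\right)\right)^{2} + 7 \cdot 0 \left(1 + 0\right)\right)}{4692 - 1915} = \frac{2631 + \left(-450 + \left(0 \cdot 1\right)^{2} + 7 \cdot 0 \cdot 1\right)}{2777} = \left(2631 + \left(-450 + 0^{2} + 7 \cdot 0\right)\right) \frac{1}{2777} = \left(2631 + \left(-450 + 0 + 0\right)\right) \frac{1}{2777} = \left(2631 - 450\right) \frac{1}{2777} = 2181 \cdot \frac{1}{2777} = \frac{2181}{2777}$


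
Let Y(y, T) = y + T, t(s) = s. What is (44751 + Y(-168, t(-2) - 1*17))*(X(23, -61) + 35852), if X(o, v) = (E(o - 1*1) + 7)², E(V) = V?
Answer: 1635186852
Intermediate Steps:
X(o, v) = (6 + o)² (X(o, v) = ((o - 1*1) + 7)² = ((o - 1) + 7)² = ((-1 + o) + 7)² = (6 + o)²)
Y(y, T) = T + y
(44751 + Y(-168, t(-2) - 1*17))*(X(23, -61) + 35852) = (44751 + ((-2 - 1*17) - 168))*((6 + 23)² + 35852) = (44751 + ((-2 - 17) - 168))*(29² + 35852) = (44751 + (-19 - 168))*(841 + 35852) = (44751 - 187)*36693 = 44564*36693 = 1635186852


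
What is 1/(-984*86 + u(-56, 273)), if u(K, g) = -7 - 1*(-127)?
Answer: -1/84504 ≈ -1.1834e-5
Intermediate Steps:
u(K, g) = 120 (u(K, g) = -7 + 127 = 120)
1/(-984*86 + u(-56, 273)) = 1/(-984*86 + 120) = 1/(-84624 + 120) = 1/(-84504) = -1/84504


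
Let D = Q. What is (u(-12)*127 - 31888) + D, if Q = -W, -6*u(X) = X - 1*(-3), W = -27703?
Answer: -7989/2 ≈ -3994.5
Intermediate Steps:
u(X) = -½ - X/6 (u(X) = -(X - 1*(-3))/6 = -(X + 3)/6 = -(3 + X)/6 = -½ - X/6)
Q = 27703 (Q = -1*(-27703) = 27703)
D = 27703
(u(-12)*127 - 31888) + D = ((-½ - ⅙*(-12))*127 - 31888) + 27703 = ((-½ + 2)*127 - 31888) + 27703 = ((3/2)*127 - 31888) + 27703 = (381/2 - 31888) + 27703 = -63395/2 + 27703 = -7989/2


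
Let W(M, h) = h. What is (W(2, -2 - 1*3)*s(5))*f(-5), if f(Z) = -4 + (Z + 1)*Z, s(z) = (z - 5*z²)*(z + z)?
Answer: 96000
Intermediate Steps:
s(z) = 2*z*(z - 5*z²) (s(z) = (z - 5*z²)*(2*z) = 2*z*(z - 5*z²))
f(Z) = -4 + Z*(1 + Z) (f(Z) = -4 + (1 + Z)*Z = -4 + Z*(1 + Z))
(W(2, -2 - 1*3)*s(5))*f(-5) = ((-2 - 1*3)*(5²*(2 - 10*5)))*(-4 - 5 + (-5)²) = ((-2 - 3)*(25*(2 - 50)))*(-4 - 5 + 25) = -125*(-48)*16 = -5*(-1200)*16 = 6000*16 = 96000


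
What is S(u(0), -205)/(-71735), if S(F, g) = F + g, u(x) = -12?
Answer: 217/71735 ≈ 0.0030250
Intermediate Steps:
S(u(0), -205)/(-71735) = (-12 - 205)/(-71735) = -217*(-1/71735) = 217/71735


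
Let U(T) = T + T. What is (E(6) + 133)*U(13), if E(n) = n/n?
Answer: 3484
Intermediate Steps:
E(n) = 1
U(T) = 2*T
(E(6) + 133)*U(13) = (1 + 133)*(2*13) = 134*26 = 3484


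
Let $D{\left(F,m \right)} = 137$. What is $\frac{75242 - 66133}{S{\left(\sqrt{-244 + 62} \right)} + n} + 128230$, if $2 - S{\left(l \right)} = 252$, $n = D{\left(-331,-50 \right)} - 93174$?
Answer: $\frac{11962182901}{93287} \approx 1.2823 \cdot 10^{5}$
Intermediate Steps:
$n = -93037$ ($n = 137 - 93174 = -93037$)
$S{\left(l \right)} = -250$ ($S{\left(l \right)} = 2 - 252 = -250$)
$\frac{75242 - 66133}{S{\left(\sqrt{-244 + 62} \right)} + n} + 128230 = \frac{75242 - 66133}{-250 - 93037} + 128230 = \frac{9109}{-93287} + 128230 = 9109 \left(- \frac{1}{93287}\right) + 128230 = - \frac{9109}{93287} + 128230 = \frac{11962182901}{93287}$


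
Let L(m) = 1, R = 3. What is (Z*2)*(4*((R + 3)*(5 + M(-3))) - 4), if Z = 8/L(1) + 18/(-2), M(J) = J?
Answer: -88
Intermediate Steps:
Z = -1 (Z = 8/1 + 18/(-2) = 8*1 + 18*(-½) = 8 - 9 = -1)
(Z*2)*(4*((R + 3)*(5 + M(-3))) - 4) = (-1*2)*(4*((3 + 3)*(5 - 3)) - 4) = -2*(4*(6*2) - 4) = -2*(4*12 - 4) = -2*(48 - 4) = -2*44 = -88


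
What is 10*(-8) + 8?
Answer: -72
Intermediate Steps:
10*(-8) + 8 = -80 + 8 = -72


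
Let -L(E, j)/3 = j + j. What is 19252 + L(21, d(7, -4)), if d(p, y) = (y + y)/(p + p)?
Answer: 134788/7 ≈ 19255.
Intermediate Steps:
d(p, y) = y/p (d(p, y) = (2*y)/((2*p)) = (2*y)*(1/(2*p)) = y/p)
L(E, j) = -6*j (L(E, j) = -3*(j + j) = -6*j)
19252 + L(21, d(7, -4)) = 19252 - (-24)/7 = 19252 - 6*(-4/7) = 19252 + 24/7 = 134788/7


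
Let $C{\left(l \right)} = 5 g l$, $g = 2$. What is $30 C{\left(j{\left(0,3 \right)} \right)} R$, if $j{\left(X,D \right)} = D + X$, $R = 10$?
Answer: $9000$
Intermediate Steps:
$C{\left(l \right)} = 10 l$ ($C{\left(l \right)} = 5 \cdot 2 l = 10 l$)
$30 C{\left(j{\left(0,3 \right)} \right)} R = 30 \cdot 10 \left(3 + 0\right) 10 = 30 \cdot 10 \cdot 3 \cdot 10 = 30 \cdot 30 \cdot 10 = 900 \cdot 10 = 9000$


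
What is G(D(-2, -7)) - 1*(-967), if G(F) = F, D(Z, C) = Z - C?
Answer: 972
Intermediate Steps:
G(D(-2, -7)) - 1*(-967) = (-2 - 1*(-7)) - 1*(-967) = (-2 + 7) + 967 = 5 + 967 = 972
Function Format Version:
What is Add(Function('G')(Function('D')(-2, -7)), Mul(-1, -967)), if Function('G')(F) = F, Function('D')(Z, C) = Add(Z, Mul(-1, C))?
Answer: 972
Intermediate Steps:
Add(Function('G')(Function('D')(-2, -7)), Mul(-1, -967)) = Add(Add(-2, Mul(-1, -7)), Mul(-1, -967)) = Add(Add(-2, 7), 967) = Add(5, 967) = 972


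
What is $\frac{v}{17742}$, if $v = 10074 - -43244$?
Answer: $\frac{26659}{8871} \approx 3.0052$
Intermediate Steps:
$v = 53318$ ($v = 10074 + 43244 = 53318$)
$\frac{v}{17742} = \frac{53318}{17742} = 53318 \cdot \frac{1}{17742} = \frac{26659}{8871}$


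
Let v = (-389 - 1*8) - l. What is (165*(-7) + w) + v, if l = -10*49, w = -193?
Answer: -1255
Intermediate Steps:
l = -490
v = 93 (v = (-389 - 1*8) - 1*(-490) = (-389 - 8) + 490 = -397 + 490 = 93)
(165*(-7) + w) + v = (165*(-7) - 193) + 93 = (-1155 - 193) + 93 = -1348 + 93 = -1255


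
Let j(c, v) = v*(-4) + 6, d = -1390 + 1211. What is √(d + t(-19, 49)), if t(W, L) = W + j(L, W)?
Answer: 2*I*√29 ≈ 10.77*I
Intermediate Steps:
d = -179
j(c, v) = 6 - 4*v (j(c, v) = -4*v + 6 = 6 - 4*v)
t(W, L) = 6 - 3*W (t(W, L) = W + (6 - 4*W) = 6 - 3*W)
√(d + t(-19, 49)) = √(-179 + (6 - 3*(-19))) = √(-179 + (6 + 57)) = √(-179 + 63) = √(-116) = 2*I*√29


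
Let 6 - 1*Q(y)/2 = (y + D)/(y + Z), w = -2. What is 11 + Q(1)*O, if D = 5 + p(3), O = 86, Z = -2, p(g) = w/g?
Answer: 5881/3 ≈ 1960.3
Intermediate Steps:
p(g) = -2/g
D = 13/3 (D = 5 - 2/3 = 5 - 2*⅓ = 5 - ⅔ = 13/3 ≈ 4.3333)
Q(y) = 12 - 2*(13/3 + y)/(-2 + y) (Q(y) = 12 - 2*(y + 13/3)/(y - 2) = 12 - 2*(13/3 + y)/(-2 + y))
11 + Q(1)*O = 11 + (2*(-49 + 15*1)/(3*(-2 + 1)))*86 = 11 + ((⅔)*(-49 + 15)/(-1))*86 = 11 + ((⅔)*(-1)*(-34))*86 = 11 + (68/3)*86 = 11 + 5848/3 = 5881/3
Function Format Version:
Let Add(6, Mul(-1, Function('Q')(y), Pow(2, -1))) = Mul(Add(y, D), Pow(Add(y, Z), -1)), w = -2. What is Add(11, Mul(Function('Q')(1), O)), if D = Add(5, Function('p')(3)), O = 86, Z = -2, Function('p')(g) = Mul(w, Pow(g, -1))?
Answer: Rational(5881, 3) ≈ 1960.3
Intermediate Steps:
Function('p')(g) = Mul(-2, Pow(g, -1))
D = Rational(13, 3) (D = Add(5, Mul(-2, Pow(3, -1))) = Add(5, Mul(-2, Rational(1, 3))) = Add(5, Rational(-2, 3)) = Rational(13, 3) ≈ 4.3333)
Function('Q')(y) = Add(12, Mul(-2, Pow(Add(-2, y), -1), Add(Rational(13, 3), y))) (Function('Q')(y) = Add(12, Mul(-2, Mul(Add(y, Rational(13, 3)), Pow(Add(y, -2), -1)))) = Add(12, Mul(-2, Mul(Add(Rational(13, 3), y), Pow(Add(-2, y), -1)))) = Add(12, Mul(-2, Mul(Pow(Add(-2, y), -1), Add(Rational(13, 3), y)))) = Add(12, Mul(-2, Pow(Add(-2, y), -1), Add(Rational(13, 3), y))))
Add(11, Mul(Function('Q')(1), O)) = Add(11, Mul(Mul(Rational(2, 3), Pow(Add(-2, 1), -1), Add(-49, Mul(15, 1))), 86)) = Add(11, Mul(Mul(Rational(2, 3), Pow(-1, -1), Add(-49, 15)), 86)) = Add(11, Mul(Mul(Rational(2, 3), -1, -34), 86)) = Add(11, Mul(Rational(68, 3), 86)) = Add(11, Rational(5848, 3)) = Rational(5881, 3)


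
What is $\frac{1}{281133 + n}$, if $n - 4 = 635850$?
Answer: $\frac{1}{916987} \approx 1.0905 \cdot 10^{-6}$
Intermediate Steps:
$n = 635854$ ($n = 4 + 635850 = 635854$)
$\frac{1}{281133 + n} = \frac{1}{281133 + 635854} = \frac{1}{916987}$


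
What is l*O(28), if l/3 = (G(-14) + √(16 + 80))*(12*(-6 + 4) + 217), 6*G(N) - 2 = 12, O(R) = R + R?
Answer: 75656 + 129696*√6 ≈ 3.9335e+5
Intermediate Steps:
O(R) = 2*R
G(N) = 7/3 (G(N) = ⅓ + (⅙)*12 = ⅓ + 2 = 7/3)
l = 1351 + 2316*√6 (l = 3*((7/3 + √(16 + 80))*(12*(-6 + 4) + 217)) = 3*((7/3 + √96)*(12*(-2) + 217)) = 3*((7/3 + 4*√6)*(-24 + 217)) = 3*((7/3 + 4*√6)*193) = 3*(1351/3 + 772*√6) = 1351 + 2316*√6 ≈ 7024.0)
l*O(28) = (1351 + 2316*√6)*(2*28) = (1351 + 2316*√6)*56 = 75656 + 129696*√6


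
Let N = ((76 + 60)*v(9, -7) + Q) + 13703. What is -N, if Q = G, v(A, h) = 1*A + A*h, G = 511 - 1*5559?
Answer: -1311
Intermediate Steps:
G = -5048 (G = 511 - 5559 = -5048)
v(A, h) = A + A*h
Q = -5048
N = 1311 (N = ((76 + 60)*(9*(1 - 7)) - 5048) + 13703 = (136*(9*(-6)) - 5048) + 13703 = (136*(-54) - 5048) + 13703 = (-7344 - 5048) + 13703 = -12392 + 13703 = 1311)
-N = -1*1311 = -1311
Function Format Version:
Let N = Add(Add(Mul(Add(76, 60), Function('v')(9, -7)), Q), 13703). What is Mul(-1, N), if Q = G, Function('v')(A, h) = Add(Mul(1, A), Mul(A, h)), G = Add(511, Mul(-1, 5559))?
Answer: -1311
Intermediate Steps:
G = -5048 (G = Add(511, -5559) = -5048)
Function('v')(A, h) = Add(A, Mul(A, h))
Q = -5048
N = 1311 (N = Add(Add(Mul(Add(76, 60), Mul(9, Add(1, -7))), -5048), 13703) = Add(Add(Mul(136, Mul(9, -6)), -5048), 13703) = Add(Add(Mul(136, -54), -5048), 13703) = Add(Add(-7344, -5048), 13703) = Add(-12392, 13703) = 1311)
Mul(-1, N) = Mul(-1, 1311) = -1311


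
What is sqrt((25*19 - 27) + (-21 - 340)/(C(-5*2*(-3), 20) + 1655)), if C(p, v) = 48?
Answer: sqrt(1298678849)/1703 ≈ 21.161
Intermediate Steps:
sqrt((25*19 - 27) + (-21 - 340)/(C(-5*2*(-3), 20) + 1655)) = sqrt((25*19 - 27) + (-21 - 340)/(48 + 1655)) = sqrt((475 - 27) - 361/1703) = sqrt(448 - 361*1/1703) = sqrt(448 - 361/1703) = sqrt(762583/1703) = sqrt(1298678849)/1703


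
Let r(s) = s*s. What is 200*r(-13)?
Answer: 33800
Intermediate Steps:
r(s) = s²
200*r(-13) = 200*(-13)² = 200*169 = 33800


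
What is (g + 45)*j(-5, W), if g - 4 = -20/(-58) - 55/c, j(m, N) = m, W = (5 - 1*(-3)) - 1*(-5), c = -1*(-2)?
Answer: -6335/58 ≈ -109.22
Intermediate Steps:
c = 2
W = 13 (W = (5 + 3) + 5 = 8 + 5 = 13)
g = -1343/58 (g = 4 + (-20/(-58) - 55/2) = 4 + (-20*(-1/58) - 55*1/2) = 4 + (10/29 - 55/2) = 4 - 1575/58 = -1343/58 ≈ -23.155)
(g + 45)*j(-5, W) = (-1343/58 + 45)*(-5) = (1267/58)*(-5) = -6335/58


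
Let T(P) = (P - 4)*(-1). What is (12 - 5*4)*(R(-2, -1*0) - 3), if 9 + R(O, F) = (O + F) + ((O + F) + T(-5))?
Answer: 56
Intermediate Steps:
T(P) = 4 - P (T(P) = (-4 + P)*(-1) = 4 - P)
R(O, F) = 2*F + 2*O (R(O, F) = -9 + ((O + F) + ((O + F) + (4 - 1*(-5)))) = -9 + ((F + O) + ((F + O) + (4 + 5))) = -9 + ((F + O) + ((F + O) + 9)) = -9 + ((F + O) + (9 + F + O)) = -9 + (9 + 2*F + 2*O) = 2*F + 2*O)
(12 - 5*4)*(R(-2, -1*0) - 3) = (12 - 5*4)*((2*(-1*0) + 2*(-2)) - 3) = (12 - 20)*((2*0 - 4) - 3) = -8*((0 - 4) - 3) = -8*(-4 - 3) = -8*(-7) = 56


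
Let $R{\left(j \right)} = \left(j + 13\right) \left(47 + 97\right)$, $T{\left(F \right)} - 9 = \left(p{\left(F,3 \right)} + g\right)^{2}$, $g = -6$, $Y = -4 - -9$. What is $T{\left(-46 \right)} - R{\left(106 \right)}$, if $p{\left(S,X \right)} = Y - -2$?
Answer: $-17126$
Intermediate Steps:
$Y = 5$ ($Y = -4 + 9 = 5$)
$p{\left(S,X \right)} = 7$ ($p{\left(S,X \right)} = 5 - -2 = 5 + 2 = 7$)
$T{\left(F \right)} = 10$ ($T{\left(F \right)} = 9 + \left(7 - 6\right)^{2} = 9 + 1^{2} = 9 + 1 = 10$)
$R{\left(j \right)} = 1872 + 144 j$ ($R{\left(j \right)} = \left(13 + j\right) 144 = 1872 + 144 j$)
$T{\left(-46 \right)} - R{\left(106 \right)} = 10 - \left(1872 + 144 \cdot 106\right) = 10 - \left(1872 + 15264\right) = 10 - 17136 = -17126$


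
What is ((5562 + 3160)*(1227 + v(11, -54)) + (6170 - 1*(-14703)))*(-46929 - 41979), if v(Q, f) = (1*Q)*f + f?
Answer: -450844555188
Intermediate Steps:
v(Q, f) = f + Q*f (v(Q, f) = Q*f + f = f + Q*f)
((5562 + 3160)*(1227 + v(11, -54)) + (6170 - 1*(-14703)))*(-46929 - 41979) = ((5562 + 3160)*(1227 - 54*(1 + 11)) + (6170 - 1*(-14703)))*(-46929 - 41979) = (8722*(1227 - 54*12) + (6170 + 14703))*(-88908) = (8722*(1227 - 648) + 20873)*(-88908) = (8722*579 + 20873)*(-88908) = (5050038 + 20873)*(-88908) = 5070911*(-88908) = -450844555188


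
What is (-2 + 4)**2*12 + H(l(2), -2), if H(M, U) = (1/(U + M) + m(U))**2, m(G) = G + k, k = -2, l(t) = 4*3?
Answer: 6321/100 ≈ 63.210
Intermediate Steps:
l(t) = 12
m(G) = -2 + G (m(G) = G - 2 = -2 + G)
H(M, U) = (-2 + U + 1/(M + U))**2 (H(M, U) = (1/(U + M) + (-2 + U))**2 = (1/(M + U) + (-2 + U))**2 = (-2 + U + 1/(M + U))**2)
(-2 + 4)**2*12 + H(l(2), -2) = (-2 + 4)**2*12 + (1 + 12*(-2 - 2) - 2*(-2 - 2))**2/(12 - 2)**2 = 2**2*12 + (1 + 12*(-4) - 2*(-4))**2/10**2 = 4*12 + (1 - 48 + 8)**2/100 = 48 + (1/100)*(-39)**2 = 48 + (1/100)*1521 = 48 + 1521/100 = 6321/100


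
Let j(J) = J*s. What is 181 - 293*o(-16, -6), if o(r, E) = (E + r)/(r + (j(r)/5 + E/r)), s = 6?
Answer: -5707/1393 ≈ -4.0969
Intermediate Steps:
j(J) = 6*J (j(J) = J*6 = 6*J)
o(r, E) = (E + r)/(11*r/5 + E/r) (o(r, E) = (E + r)/(r + ((6*r)/5 + E/r)) = (E + r)/(r + ((6*r)*(1/5) + E/r)) = (E + r)/(r + (6*r/5 + E/r)) = (E + r)/(11*r/5 + E/r))
181 - 293*o(-16, -6) = 181 - 1465*(-16)*(-6 - 16)/(5*(-6) + 11*(-16)**2) = 181 - 1465*(-16)*(-22)/(-30 + 11*256) = 181 - 1465*(-16)*(-22)/(-30 + 2816) = 181 - 1465*(-16)*(-22)/2786 = 181 - 293*880/1393 = 181 - 257840/1393 = -5707/1393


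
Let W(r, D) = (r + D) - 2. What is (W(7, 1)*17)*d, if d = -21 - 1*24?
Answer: -4590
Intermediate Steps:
W(r, D) = -2 + D + r (W(r, D) = (D + r) - 2 = -2 + D + r)
d = -45 (d = -21 - 24 = -45)
(W(7, 1)*17)*d = ((-2 + 1 + 7)*17)*(-45) = (6*17)*(-45) = 102*(-45) = -4590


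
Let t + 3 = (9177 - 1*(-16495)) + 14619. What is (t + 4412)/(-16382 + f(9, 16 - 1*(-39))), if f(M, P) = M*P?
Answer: -44700/15887 ≈ -2.8136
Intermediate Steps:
t = 40288 (t = -3 + ((9177 - 1*(-16495)) + 14619) = -3 + ((9177 + 16495) + 14619) = -3 + (25672 + 14619) = -3 + 40291 = 40288)
(t + 4412)/(-16382 + f(9, 16 - 1*(-39))) = (40288 + 4412)/(-16382 + 9*(16 - 1*(-39))) = 44700/(-16382 + 9*(16 + 39)) = 44700/(-16382 + 9*55) = 44700/(-16382 + 495) = 44700/(-15887) = 44700*(-1/15887) = -44700/15887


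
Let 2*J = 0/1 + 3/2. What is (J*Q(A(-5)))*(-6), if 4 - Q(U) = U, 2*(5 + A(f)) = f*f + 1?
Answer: 18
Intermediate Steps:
A(f) = -9/2 + f²/2 (A(f) = -5 + (f*f + 1)/2 = -5 + (f² + 1)/2 = -5 + (1 + f²)/2 = -5 + (½ + f²/2) = -9/2 + f²/2)
Q(U) = 4 - U
J = ¾ (J = (0/1 + 3/2)/2 = (0*1 + 3*(½))/2 = (0 + 3/2)/2 = (½)*(3/2) = ¾ ≈ 0.75000)
(J*Q(A(-5)))*(-6) = (3*(4 - (-9/2 + (½)*(-5)²))/4)*(-6) = (3*(4 - (-9/2 + (½)*25))/4)*(-6) = (3*(4 - (-9/2 + 25/2))/4)*(-6) = (3*(4 - 1*8)/4)*(-6) = (3*(4 - 8)/4)*(-6) = ((¾)*(-4))*(-6) = -3*(-6) = 18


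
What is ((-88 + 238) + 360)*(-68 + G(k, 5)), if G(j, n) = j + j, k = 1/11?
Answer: -380460/11 ≈ -34587.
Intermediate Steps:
k = 1/11 ≈ 0.090909
G(j, n) = 2*j
((-88 + 238) + 360)*(-68 + G(k, 5)) = ((-88 + 238) + 360)*(-68 + 2*(1/11)) = (150 + 360)*(-68 + 2/11) = 510*(-746/11) = -380460/11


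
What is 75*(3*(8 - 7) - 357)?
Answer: -26550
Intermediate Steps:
75*(3*(8 - 7) - 357) = 75*(3*1 - 357) = 75*(3 - 357) = 75*(-354) = -26550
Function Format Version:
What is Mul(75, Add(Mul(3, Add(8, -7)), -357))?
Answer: -26550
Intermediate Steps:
Mul(75, Add(Mul(3, Add(8, -7)), -357)) = Mul(75, Add(Mul(3, 1), -357)) = Mul(75, Add(3, -357)) = Mul(75, -354) = -26550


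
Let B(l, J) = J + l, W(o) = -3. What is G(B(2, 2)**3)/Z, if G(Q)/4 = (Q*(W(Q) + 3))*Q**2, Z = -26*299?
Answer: 0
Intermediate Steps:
Z = -7774
G(Q) = 0 (G(Q) = 4*((Q*(-3 + 3))*Q**2) = 4*((Q*0)*Q**2) = 4*(0*Q**2) = 4*0 = 0)
G(B(2, 2)**3)/Z = 0/(-7774) = 0*(-1/7774) = 0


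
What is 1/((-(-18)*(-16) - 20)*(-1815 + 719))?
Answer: 1/337568 ≈ 2.9624e-6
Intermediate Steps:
1/((-(-18)*(-16) - 20)*(-1815 + 719)) = 1/((-18*16 - 20)*(-1096)) = 1/((-288 - 20)*(-1096)) = 1/(-308*(-1096)) = 1/337568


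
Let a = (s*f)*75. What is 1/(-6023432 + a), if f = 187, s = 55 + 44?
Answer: -1/4634957 ≈ -2.1575e-7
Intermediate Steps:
s = 99
a = 1388475 (a = (99*187)*75 = 18513*75 = 1388475)
1/(-6023432 + a) = 1/(-6023432 + 1388475) = 1/(-4634957) = -1/4634957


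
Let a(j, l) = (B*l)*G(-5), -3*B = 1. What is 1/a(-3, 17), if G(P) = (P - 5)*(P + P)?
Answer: -3/1700 ≈ -0.0017647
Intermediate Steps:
B = -1/3 (B = -1/3*1 = -1/3 ≈ -0.33333)
G(P) = 2*P*(-5 + P) (G(P) = (-5 + P)*(2*P) = 2*P*(-5 + P))
a(j, l) = -100*l/3 (a(j, l) = (-l/3)*(2*(-5)*(-5 - 5)) = (-l/3)*(2*(-5)*(-10)) = -l/3*100 = -100*l/3)
1/a(-3, 17) = 1/(-100/3*17) = 1/(-1700/3) = -3/1700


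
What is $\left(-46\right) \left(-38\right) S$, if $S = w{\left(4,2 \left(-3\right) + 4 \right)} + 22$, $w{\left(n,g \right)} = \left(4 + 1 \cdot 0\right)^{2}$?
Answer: $66424$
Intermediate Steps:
$w{\left(n,g \right)} = 16$ ($w{\left(n,g \right)} = \left(4 + 0\right)^{2} = 4^{2} = 16$)
$S = 38$ ($S = 16 + 22 = 38$)
$\left(-46\right) \left(-38\right) S = \left(-46\right) \left(-38\right) 38 = 1748 \cdot 38 = 66424$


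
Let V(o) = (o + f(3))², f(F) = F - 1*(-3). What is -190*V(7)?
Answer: -32110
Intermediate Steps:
f(F) = 3 + F (f(F) = F + 3 = 3 + F)
V(o) = (6 + o)² (V(o) = (o + (3 + 3))² = (o + 6)² = (6 + o)²)
-190*V(7) = -190*(6 + 7)² = -190*13² = -190*169 = -32110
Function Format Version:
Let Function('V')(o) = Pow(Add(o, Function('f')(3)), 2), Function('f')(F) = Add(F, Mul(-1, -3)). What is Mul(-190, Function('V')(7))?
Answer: -32110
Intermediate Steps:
Function('f')(F) = Add(3, F) (Function('f')(F) = Add(F, 3) = Add(3, F))
Function('V')(o) = Pow(Add(6, o), 2) (Function('V')(o) = Pow(Add(o, Add(3, 3)), 2) = Pow(Add(o, 6), 2) = Pow(Add(6, o), 2))
Mul(-190, Function('V')(7)) = Mul(-190, Pow(Add(6, 7), 2)) = Mul(-190, Pow(13, 2)) = Mul(-190, 169) = -32110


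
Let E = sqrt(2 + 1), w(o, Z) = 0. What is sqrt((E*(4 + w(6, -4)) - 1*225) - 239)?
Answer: 2*sqrt(-116 + sqrt(3)) ≈ 21.379*I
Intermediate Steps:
E = sqrt(3) ≈ 1.7320
sqrt((E*(4 + w(6, -4)) - 1*225) - 239) = sqrt((sqrt(3)*(4 + 0) - 1*225) - 239) = sqrt((sqrt(3)*4 - 225) - 239) = sqrt((4*sqrt(3) - 225) - 239) = sqrt((-225 + 4*sqrt(3)) - 239) = sqrt(-464 + 4*sqrt(3))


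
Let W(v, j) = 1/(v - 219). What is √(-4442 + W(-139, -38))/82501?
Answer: 3*I*√63256094/29535358 ≈ 0.00080785*I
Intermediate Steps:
W(v, j) = 1/(-219 + v)
√(-4442 + W(-139, -38))/82501 = √(-4442 + 1/(-219 - 139))/82501 = √(-4442 + 1/(-358))*(1/82501) = √(-4442 - 1/358)*(1/82501) = √(-1590237/358)*(1/82501) = (3*I*√63256094/358)*(1/82501) = 3*I*√63256094/29535358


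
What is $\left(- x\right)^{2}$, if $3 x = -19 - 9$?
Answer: $\frac{784}{9} \approx 87.111$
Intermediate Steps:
$x = - \frac{28}{3}$ ($x = \frac{-19 - 9}{3} = \frac{1}{3} \left(-28\right) = - \frac{28}{3} \approx -9.3333$)
$\left(- x\right)^{2} = \left(\left(-1\right) \left(- \frac{28}{3}\right)\right)^{2} = \left(\frac{28}{3}\right)^{2} = \frac{784}{9}$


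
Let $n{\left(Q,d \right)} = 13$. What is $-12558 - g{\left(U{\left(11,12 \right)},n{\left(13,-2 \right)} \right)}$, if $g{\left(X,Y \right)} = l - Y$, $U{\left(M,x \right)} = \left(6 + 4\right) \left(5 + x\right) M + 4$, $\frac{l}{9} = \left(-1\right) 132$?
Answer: $-11357$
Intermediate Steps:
$l = -1188$ ($l = 9 \left(\left(-1\right) 132\right) = 9 \left(-132\right) = -1188$)
$U{\left(M,x \right)} = 4 + M \left(50 + 10 x\right)$ ($U{\left(M,x \right)} = 10 \left(5 + x\right) M + 4 = \left(50 + 10 x\right) M + 4 = M \left(50 + 10 x\right) + 4 = 4 + M \left(50 + 10 x\right)$)
$g{\left(X,Y \right)} = -1188 - Y$
$-12558 - g{\left(U{\left(11,12 \right)},n{\left(13,-2 \right)} \right)} = -12558 - \left(-1188 - 13\right) = -12558 - -1201 = -12558 + 1201 = -11357$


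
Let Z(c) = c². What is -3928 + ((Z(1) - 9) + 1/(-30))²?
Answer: -3477119/900 ≈ -3863.5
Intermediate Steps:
-3928 + ((Z(1) - 9) + 1/(-30))² = -3928 + ((1² - 9) + 1/(-30))² = -3928 + ((1 - 9) - 1/30)² = -3928 + (-8 - 1/30)² = -3928 + (-241/30)² = -3928 + 58081/900 = -3477119/900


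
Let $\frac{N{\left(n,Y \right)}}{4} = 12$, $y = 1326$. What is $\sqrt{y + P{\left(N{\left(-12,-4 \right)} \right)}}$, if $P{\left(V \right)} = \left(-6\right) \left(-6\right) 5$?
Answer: $\sqrt{1506} \approx 38.807$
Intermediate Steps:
$N{\left(n,Y \right)} = 48$ ($N{\left(n,Y \right)} = 4 \cdot 12 = 48$)
$P{\left(V \right)} = 180$ ($P{\left(V \right)} = 36 \cdot 5 = 180$)
$\sqrt{y + P{\left(N{\left(-12,-4 \right)} \right)}} = \sqrt{1326 + 180} = \sqrt{1506}$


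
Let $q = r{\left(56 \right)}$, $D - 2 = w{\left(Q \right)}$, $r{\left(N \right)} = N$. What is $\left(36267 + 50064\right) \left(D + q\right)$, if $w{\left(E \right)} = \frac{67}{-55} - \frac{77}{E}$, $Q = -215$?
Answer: $\frac{11666426016}{2365} \approx 4.933 \cdot 10^{6}$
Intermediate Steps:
$w{\left(E \right)} = - \frac{67}{55} - \frac{77}{E}$ ($w{\left(E \right)} = 67 \left(- \frac{1}{55}\right) - \frac{77}{E} = - \frac{67}{55} - \frac{77}{E}$)
$D = \frac{2696}{2365}$ ($D = 2 - \left(\frac{67}{55} + \frac{77}{-215}\right) = 2 - \frac{2034}{2365} = \frac{2696}{2365} \approx 1.14$)
$q = 56$
$\left(36267 + 50064\right) \left(D + q\right) = \left(36267 + 50064\right) \left(\frac{2696}{2365} + 56\right) = 86331 \cdot \frac{135136}{2365} = \frac{11666426016}{2365}$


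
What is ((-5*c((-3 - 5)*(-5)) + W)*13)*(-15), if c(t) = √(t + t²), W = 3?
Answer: -585 + 1950*√410 ≈ 38900.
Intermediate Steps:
((-5*c((-3 - 5)*(-5)) + W)*13)*(-15) = ((-5*√(1 + (-3 - 5)*(-5))*(2*√10) + 3)*13)*(-15) = ((-5*√(1 - 8*(-5))*(2*√10) + 3)*13)*(-15) = ((-5*2*√10*√(1 + 40) + 3)*13)*(-15) = ((-5*2*√410 + 3)*13)*(-15) = ((-10*√410 + 3)*13)*(-15) = ((3 - 10*√410)*13)*(-15) = (39 - 130*√410)*(-15) = -585 + 1950*√410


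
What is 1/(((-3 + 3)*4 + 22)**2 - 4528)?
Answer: -1/4044 ≈ -0.00024728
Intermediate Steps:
1/(((-3 + 3)*4 + 22)**2 - 4528) = 1/((0*4 + 22)**2 - 4528) = 1/((0 + 22)**2 - 4528) = 1/(22**2 - 4528) = 1/(484 - 4528) = 1/(-4044) = -1/4044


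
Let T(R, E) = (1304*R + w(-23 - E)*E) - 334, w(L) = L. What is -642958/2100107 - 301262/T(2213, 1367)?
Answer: -633090618469/1034605112908 ≈ -0.61192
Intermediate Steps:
T(R, E) = -334 + 1304*R + E*(-23 - E) (T(R, E) = (1304*R + (-23 - E)*E) - 334 = (1304*R + E*(-23 - E)) - 334 = -334 + 1304*R + E*(-23 - E))
-642958/2100107 - 301262/T(2213, 1367) = -642958/2100107 - 301262/(-334 + 1304*2213 - 1*1367*(23 + 1367)) = -642958*1/2100107 - 301262/(-334 + 2885752 - 1*1367*1390) = -642958/2100107 - 301262/(-334 + 2885752 - 1900130) = -642958/2100107 - 301262/985288 = -642958/2100107 - 301262*1/985288 = -642958/2100107 - 150631/492644 = -633090618469/1034605112908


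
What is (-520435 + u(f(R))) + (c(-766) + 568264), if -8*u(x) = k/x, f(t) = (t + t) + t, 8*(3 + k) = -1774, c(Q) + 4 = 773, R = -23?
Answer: 107303485/2208 ≈ 48598.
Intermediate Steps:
c(Q) = 769 (c(Q) = -4 + 773 = 769)
k = -899/4 (k = -3 + (1/8)*(-1774) = -3 - 887/4 = -899/4 ≈ -224.75)
f(t) = 3*t (f(t) = 2*t + t = 3*t)
u(x) = 899/(32*x) (u(x) = -(-899)/(32*x) = 899/(32*x))
(-520435 + u(f(R))) + (c(-766) + 568264) = (-520435 + 899/(32*((3*(-23))))) + (769 + 568264) = (-520435 + (899/32)/(-69)) + 569033 = (-520435 + (899/32)*(-1/69)) + 569033 = (-520435 - 899/2208) + 569033 = -1149121379/2208 + 569033 = 107303485/2208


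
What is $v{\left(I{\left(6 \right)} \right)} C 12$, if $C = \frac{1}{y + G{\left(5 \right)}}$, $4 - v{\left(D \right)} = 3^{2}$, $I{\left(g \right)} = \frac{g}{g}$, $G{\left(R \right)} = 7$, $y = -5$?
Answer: $-30$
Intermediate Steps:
$I{\left(g \right)} = 1$
$v{\left(D \right)} = -5$ ($v{\left(D \right)} = 4 - 3^{2} = 4 - 9 = -5$)
$C = \frac{1}{2}$ ($C = \frac{1}{-5 + 7} = \frac{1}{2} \approx 0.5$)
$v{\left(I{\left(6 \right)} \right)} C 12 = \left(-5\right) \frac{1}{2} \cdot 12 = \left(- \frac{5}{2}\right) 12 = -30$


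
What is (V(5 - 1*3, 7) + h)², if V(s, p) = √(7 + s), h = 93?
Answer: 9216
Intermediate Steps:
(V(5 - 1*3, 7) + h)² = (√(7 + (5 - 1*3)) + 93)² = (√(7 + (5 - 3)) + 93)² = (√(7 + 2) + 93)² = (√9 + 93)² = (3 + 93)² = 96² = 9216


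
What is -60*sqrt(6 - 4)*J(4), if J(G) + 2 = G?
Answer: -120*sqrt(2) ≈ -169.71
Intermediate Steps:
J(G) = -2 + G
-60*sqrt(6 - 4)*J(4) = -60*sqrt(6 - 4)*(-2 + 4) = -60*sqrt(2)*2 = -120*sqrt(2)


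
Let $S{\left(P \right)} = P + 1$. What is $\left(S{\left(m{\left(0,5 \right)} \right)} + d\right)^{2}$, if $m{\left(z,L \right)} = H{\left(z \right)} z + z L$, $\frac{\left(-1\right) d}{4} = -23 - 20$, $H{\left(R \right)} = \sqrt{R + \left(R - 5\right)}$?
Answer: $29929$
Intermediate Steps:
$H{\left(R \right)} = \sqrt{-5 + 2 R}$ ($H{\left(R \right)} = \sqrt{R + \left(R - 5\right)} = \sqrt{R + \left(-5 + R\right)} = \sqrt{-5 + 2 R}$)
$d = 172$ ($d = - 4 \left(-23 - 20\right) = \left(-4\right) \left(-43\right) = 172$)
$m{\left(z,L \right)} = L z + z \sqrt{-5 + 2 z}$ ($m{\left(z,L \right)} = \sqrt{-5 + 2 z} z + z L = z \sqrt{-5 + 2 z} + L z = L z + z \sqrt{-5 + 2 z}$)
$S{\left(P \right)} = 1 + P$
$\left(S{\left(m{\left(0,5 \right)} \right)} + d\right)^{2} = \left(\left(1 + 0 \left(5 + \sqrt{-5 + 2 \cdot 0}\right)\right) + 172\right)^{2} = \left(\left(1 + 0 \left(5 + \sqrt{-5 + 0}\right)\right) + 172\right)^{2} = \left(\left(1 + 0 \left(5 + \sqrt{-5}\right)\right) + 172\right)^{2} = \left(\left(1 + 0 \left(5 + i \sqrt{5}\right)\right) + 172\right)^{2} = \left(\left(1 + 0\right) + 172\right)^{2} = \left(1 + 172\right)^{2} = 173^{2} = 29929$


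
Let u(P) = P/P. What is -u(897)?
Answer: -1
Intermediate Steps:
u(P) = 1
-u(897) = -1*1 = -1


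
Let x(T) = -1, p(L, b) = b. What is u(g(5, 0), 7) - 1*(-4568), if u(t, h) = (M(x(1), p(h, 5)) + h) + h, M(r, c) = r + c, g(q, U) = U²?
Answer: 4586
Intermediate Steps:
M(r, c) = c + r
u(t, h) = 4 + 2*h (u(t, h) = ((5 - 1) + h) + h = (4 + h) + h = 4 + 2*h)
u(g(5, 0), 7) - 1*(-4568) = (4 + 2*7) - 1*(-4568) = (4 + 14) + 4568 = 18 + 4568 = 4586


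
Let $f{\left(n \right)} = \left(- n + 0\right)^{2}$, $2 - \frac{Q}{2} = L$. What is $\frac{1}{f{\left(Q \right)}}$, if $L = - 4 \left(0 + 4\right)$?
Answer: $\frac{1}{1296} \approx 0.0007716$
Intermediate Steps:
$L = -16$ ($L = \left(-4\right) 4 = -16$)
$Q = 36$ ($Q = 4 - -32 = 4 + 32 = 36$)
$f{\left(n \right)} = n^{2}$ ($f{\left(n \right)} = \left(- n\right)^{2} = n^{2}$)
$\frac{1}{f{\left(Q \right)}} = \frac{1}{36^{2}} = \frac{1}{1296}$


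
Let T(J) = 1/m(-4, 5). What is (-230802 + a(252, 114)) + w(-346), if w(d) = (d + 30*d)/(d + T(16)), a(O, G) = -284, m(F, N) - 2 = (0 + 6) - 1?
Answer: -559384124/2421 ≈ -2.3106e+5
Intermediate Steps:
m(F, N) = 7 (m(F, N) = 2 + ((0 + 6) - 1) = 2 + (6 - 1) = 2 + 5 = 7)
T(J) = ⅐ (T(J) = 1/7 = ⅐)
w(d) = 31*d/(⅐ + d) (w(d) = (d + 30*d)/(d + ⅐) = (31*d)/(⅐ + d) = 31*d/(⅐ + d))
(-230802 + a(252, 114)) + w(-346) = (-230802 - 284) + 217*(-346)/(1 + 7*(-346)) = -231086 + 217*(-346)/(1 - 2422) = -231086 + 217*(-346)/(-2421) = -231086 + 217*(-346)*(-1/2421) = -231086 + 75082/2421 = -559384124/2421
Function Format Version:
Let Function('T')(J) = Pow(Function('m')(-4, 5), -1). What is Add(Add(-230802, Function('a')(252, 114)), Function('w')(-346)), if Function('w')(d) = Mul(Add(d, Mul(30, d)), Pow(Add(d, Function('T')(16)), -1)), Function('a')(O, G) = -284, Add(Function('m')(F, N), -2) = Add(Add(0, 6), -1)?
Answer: Rational(-559384124, 2421) ≈ -2.3106e+5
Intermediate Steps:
Function('m')(F, N) = 7 (Function('m')(F, N) = Add(2, Add(Add(0, 6), -1)) = Add(2, Add(6, -1)) = Add(2, 5) = 7)
Function('T')(J) = Rational(1, 7) (Function('T')(J) = Pow(7, -1) = Rational(1, 7))
Function('w')(d) = Mul(31, d, Pow(Add(Rational(1, 7), d), -1)) (Function('w')(d) = Mul(Add(d, Mul(30, d)), Pow(Add(d, Rational(1, 7)), -1)) = Mul(Mul(31, d), Pow(Add(Rational(1, 7), d), -1)) = Mul(31, d, Pow(Add(Rational(1, 7), d), -1)))
Add(Add(-230802, Function('a')(252, 114)), Function('w')(-346)) = Add(Add(-230802, -284), Mul(217, -346, Pow(Add(1, Mul(7, -346)), -1))) = Add(-231086, Mul(217, -346, Pow(Add(1, -2422), -1))) = Add(-231086, Mul(217, -346, Pow(-2421, -1))) = Add(-231086, Mul(217, -346, Rational(-1, 2421))) = Add(-231086, Rational(75082, 2421)) = Rational(-559384124, 2421)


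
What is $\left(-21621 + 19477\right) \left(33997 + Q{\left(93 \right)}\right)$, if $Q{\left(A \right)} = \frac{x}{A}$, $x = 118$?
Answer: $- \frac{6778982816}{93} \approx -7.2892 \cdot 10^{7}$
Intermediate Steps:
$Q{\left(A \right)} = \frac{118}{A}$
$\left(-21621 + 19477\right) \left(33997 + Q{\left(93 \right)}\right) = \left(-21621 + 19477\right) \left(33997 + \frac{118}{93}\right) = - 2144 \left(33997 + 118 \cdot \frac{1}{93}\right) = - 2144 \left(33997 + \frac{118}{93}\right) = \left(-2144\right) \frac{3161839}{93} = - \frac{6778982816}{93}$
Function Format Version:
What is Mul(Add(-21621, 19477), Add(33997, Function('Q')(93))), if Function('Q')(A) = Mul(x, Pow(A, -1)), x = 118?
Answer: Rational(-6778982816, 93) ≈ -7.2892e+7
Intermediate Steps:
Function('Q')(A) = Mul(118, Pow(A, -1))
Mul(Add(-21621, 19477), Add(33997, Function('Q')(93))) = Mul(Add(-21621, 19477), Add(33997, Mul(118, Pow(93, -1)))) = Mul(-2144, Add(33997, Mul(118, Rational(1, 93)))) = Mul(-2144, Add(33997, Rational(118, 93))) = Mul(-2144, Rational(3161839, 93)) = Rational(-6778982816, 93)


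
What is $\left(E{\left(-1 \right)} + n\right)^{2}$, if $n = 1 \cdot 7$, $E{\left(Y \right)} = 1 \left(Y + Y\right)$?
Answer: $25$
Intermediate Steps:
$E{\left(Y \right)} = 2 Y$ ($E{\left(Y \right)} = 1 \cdot 2 Y = 2 Y$)
$n = 7$
$\left(E{\left(-1 \right)} + n\right)^{2} = \left(2 \left(-1\right) + 7\right)^{2} = \left(-2 + 7\right)^{2} = 5^{2} = 25$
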